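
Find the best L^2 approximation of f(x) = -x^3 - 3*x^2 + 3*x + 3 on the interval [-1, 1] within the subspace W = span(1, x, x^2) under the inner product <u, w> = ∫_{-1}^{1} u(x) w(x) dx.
g(x) = -3*x^2 + 12*x/5 + 3

The best approximation g ∈ W is the orthogonal projection of f onto W. Writing g = a_0 + a_1 x + a_2 x^2, the coefficients solve the normal equations G · a = b where
  G_{ij} = <φ_i, φ_j> and b_i = <f, φ_i>, with φ_0 = 1, φ_1 = x, φ_2 = x^2.
G =
  [2, 0, 2/3]
  [0, 2/3, 0]
  [2/3, 0, 2/5],
b = (4, 8/5, 4/5).
Solving gives a_0 = 3, a_1 = 12/5, a_2 = -3, so
  g(x) = -3*x^2 + 12*x/5 + 3.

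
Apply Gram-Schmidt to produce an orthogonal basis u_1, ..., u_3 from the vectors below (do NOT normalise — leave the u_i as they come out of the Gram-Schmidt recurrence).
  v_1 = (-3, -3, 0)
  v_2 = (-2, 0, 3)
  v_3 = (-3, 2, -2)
Orthogonal basis:
  u_1 = (-3, -3, 0)
  u_2 = (-1, 1, 3)
  u_3 = (-57/22, 57/22, -19/11)

Apply the Gram-Schmidt recurrence
  u_1 = v_1
  u_i = v_i − Σ_{j<i} ((v_i · u_j) / (u_j · u_j)) · u_j.

Step by step this gives:
  u_1 = (-3, -3, 0)
  u_2 = (-1, 1, 3)
  u_3 = (-57/22, 57/22, -19/11)

Orthogonality check:
  u_2 · u_1 = 0 (should be 0)
  u_3 · u_1 = 0 (should be 0)
  u_3 · u_2 = 0 (should be 0)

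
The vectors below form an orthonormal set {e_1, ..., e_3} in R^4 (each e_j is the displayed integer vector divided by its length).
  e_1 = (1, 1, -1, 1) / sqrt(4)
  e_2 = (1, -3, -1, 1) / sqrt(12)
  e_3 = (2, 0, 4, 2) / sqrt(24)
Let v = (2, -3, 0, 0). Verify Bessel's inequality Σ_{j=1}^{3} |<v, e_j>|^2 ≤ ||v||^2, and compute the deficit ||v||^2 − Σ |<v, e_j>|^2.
Σ |<v, e_j>|^2 = 11; ||v||^2 = 13; deficit = 2

Write each e_j = u_j / sqrt(<u_j, u_j>) where u_j is the displayed integer vector. Then <v, e_j> = <v, u_j> / sqrt(<u_j, u_j>), so |<v, e_j>|^2 = <v, u_j>^2 / <u_j, u_j>.
Coefficients: <v, e_1> = -1/sqrt(4), <v, e_2> = 11/sqrt(12), <v, e_3> = 4/sqrt(24).
Square and sum: Σ |<v, e_j>|^2 = 11.
Compute ||v||^2 = v·v = 13.
Deficit = 13 − 11 = 2 ≥ 0, confirming Bessel's inequality. (The deficit equals ||v − Σ <v,e_j> e_j||^2, the squared distance from v to span{e_j}.)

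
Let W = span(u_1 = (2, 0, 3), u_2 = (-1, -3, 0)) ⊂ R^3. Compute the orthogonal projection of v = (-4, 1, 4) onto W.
proj_W(v) = (1/2, -1/2, 1)

Set up U = [u_1 | ... | u_2] ∈ R^(3×2). The projector onto W = col(U) is P = U (U^T U)^(-1) U^T.
Compute U^T U =
  [13, -2]
  [-2, 10],
and U^T v = (4, 1).
Solve U^T U · c = U^T v for the coefficients: c = (1/3, 1/6). The projection is proj_W(v) = U c.
Check: (v - proj_W(v)) · u_1 = 0  (should be 0).
Check: (v - proj_W(v)) · u_2 = 0  (should be 0).
Result: proj_W(v) = (1/2, -1/2, 1).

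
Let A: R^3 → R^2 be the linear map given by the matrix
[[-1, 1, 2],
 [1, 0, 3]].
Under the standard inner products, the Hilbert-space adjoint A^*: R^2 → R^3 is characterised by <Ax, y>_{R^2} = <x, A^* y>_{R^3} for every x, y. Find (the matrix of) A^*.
A^* = A^T =
[[-1, 1],
 [1, 0],
 [2, 3]]

For real matrices with standard dot products, the defining identity <Ax, y> = <x, A^* y> gives (Ax)^T y = x^T (A^*) y, i.e. x^T A^T y = x^T (A^*) y. Since this holds for all x, y, we must have A^* = A^T. Therefore
A^* =
[[-1, 1],
 [1, 0],
 [2, 3]].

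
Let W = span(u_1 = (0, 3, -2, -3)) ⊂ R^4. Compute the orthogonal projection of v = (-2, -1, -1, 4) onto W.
proj_W(v) = (0, -39/22, 13/11, 39/22)

Set up U = [u_1 | ... | u_1] ∈ R^(4×1). The projector onto W = col(U) is P = U (U^T U)^(-1) U^T.
Compute U^T U =
  [22],
and U^T v = (-13).
Solve U^T U · c = U^T v for the coefficients: c = (-13/22). The projection is proj_W(v) = U c.
Check: (v - proj_W(v)) · u_1 = 0  (should be 0).
Result: proj_W(v) = (0, -39/22, 13/11, 39/22).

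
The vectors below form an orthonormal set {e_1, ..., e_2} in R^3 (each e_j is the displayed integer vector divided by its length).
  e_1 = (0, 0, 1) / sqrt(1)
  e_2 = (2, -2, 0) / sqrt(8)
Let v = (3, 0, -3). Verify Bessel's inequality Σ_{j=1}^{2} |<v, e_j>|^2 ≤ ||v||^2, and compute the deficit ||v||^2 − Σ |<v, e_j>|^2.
Σ |<v, e_j>|^2 = 27/2; ||v||^2 = 18; deficit = 9/2

Write each e_j = u_j / sqrt(<u_j, u_j>) where u_j is the displayed integer vector. Then <v, e_j> = <v, u_j> / sqrt(<u_j, u_j>), so |<v, e_j>|^2 = <v, u_j>^2 / <u_j, u_j>.
Coefficients: <v, e_1> = -3/sqrt(1), <v, e_2> = 6/sqrt(8).
Square and sum: Σ |<v, e_j>|^2 = 27/2.
Compute ||v||^2 = v·v = 18.
Deficit = 18 − 27/2 = 9/2 ≥ 0, confirming Bessel's inequality. (The deficit equals ||v − Σ <v,e_j> e_j||^2, the squared distance from v to span{e_j}.)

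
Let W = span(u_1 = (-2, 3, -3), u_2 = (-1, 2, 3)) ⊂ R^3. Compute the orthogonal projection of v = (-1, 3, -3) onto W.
proj_W(v) = (-532/307, 786/307, -906/307)

Set up U = [u_1 | ... | u_2] ∈ R^(3×2). The projector onto W = col(U) is P = U (U^T U)^(-1) U^T.
Compute U^T U =
  [22, -1]
  [-1, 14],
and U^T v = (20, -2).
Solve U^T U · c = U^T v for the coefficients: c = (278/307, -24/307). The projection is proj_W(v) = U c.
Check: (v - proj_W(v)) · u_1 = 0  (should be 0).
Check: (v - proj_W(v)) · u_2 = 0  (should be 0).
Result: proj_W(v) = (-532/307, 786/307, -906/307).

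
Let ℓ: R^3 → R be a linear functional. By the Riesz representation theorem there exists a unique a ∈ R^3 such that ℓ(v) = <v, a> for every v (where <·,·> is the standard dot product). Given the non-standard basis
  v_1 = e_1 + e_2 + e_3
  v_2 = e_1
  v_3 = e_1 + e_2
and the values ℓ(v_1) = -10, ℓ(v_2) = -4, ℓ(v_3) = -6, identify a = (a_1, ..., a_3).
a = (-4, -2, -4)

Write a = (a_1, ..., a_3) in the standard basis. For each basis vector v_i, ℓ(v_i) = <v_i, a> is a linear equation in the a_j's. Collect the n equations into a matrix system V a = ℓ, where row i of V is v_i (expressed in the standard basis). Since V is invertible (lower-triangular with 1s on the diagonal, up to permutation), solve by back-substitution:
  V =
[[1, 1, 1],
 [1, 0, 0],
 [1, 1, 0]]
  V a = (-10, -4, -6)
Solving gives a = (-4, -2, -4).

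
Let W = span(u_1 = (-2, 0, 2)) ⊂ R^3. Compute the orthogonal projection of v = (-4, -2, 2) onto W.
proj_W(v) = (-3, 0, 3)

Set up U = [u_1 | ... | u_1] ∈ R^(3×1). The projector onto W = col(U) is P = U (U^T U)^(-1) U^T.
Compute U^T U =
  [8],
and U^T v = (12).
Solve U^T U · c = U^T v for the coefficients: c = (3/2). The projection is proj_W(v) = U c.
Check: (v - proj_W(v)) · u_1 = 0  (should be 0).
Result: proj_W(v) = (-3, 0, 3).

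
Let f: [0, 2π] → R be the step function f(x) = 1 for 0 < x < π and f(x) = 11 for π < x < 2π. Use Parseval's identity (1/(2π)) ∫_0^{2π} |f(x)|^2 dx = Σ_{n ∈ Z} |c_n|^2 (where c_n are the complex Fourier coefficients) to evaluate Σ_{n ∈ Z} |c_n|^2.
Σ |c_n|^2 = 61

Parseval equates the L^2 energy of f (normalised by 1/(2π)) with the ℓ^2 sum of its Fourier coefficients: (1/(2π)) ∫_0^{2π} |f|^2 = Σ |c_n|^2.
Compute the left side: (1/(2π)) [∫_0^π 1^2 dx + ∫_π^{2π} 11^2 dx] = (1/(2π)) · (1π + 121π) = (1 + 121)/2 = 61.
So Σ_{n ∈ Z} |c_n|^2 = 61.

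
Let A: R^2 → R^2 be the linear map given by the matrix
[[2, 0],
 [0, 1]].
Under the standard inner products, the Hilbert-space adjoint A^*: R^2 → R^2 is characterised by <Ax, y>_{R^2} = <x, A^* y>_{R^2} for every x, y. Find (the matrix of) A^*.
A^* = A^T =
[[2, 0],
 [0, 1]]

For real matrices with standard dot products, the defining identity <Ax, y> = <x, A^* y> gives (Ax)^T y = x^T (A^*) y, i.e. x^T A^T y = x^T (A^*) y. Since this holds for all x, y, we must have A^* = A^T. Therefore
A^* =
[[2, 0],
 [0, 1]].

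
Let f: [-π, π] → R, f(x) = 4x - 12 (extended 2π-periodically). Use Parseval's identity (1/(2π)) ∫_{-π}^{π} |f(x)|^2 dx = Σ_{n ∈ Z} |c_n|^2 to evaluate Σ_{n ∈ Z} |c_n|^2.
Σ |c_n|^2 = 16π^2/3 + 144

Expand and integrate term by term over [-π, π]:
  ∫ (4x)^2 dx = 16·(2π^3/3); ∫ 2·4·(-12)·x dx = 0 (odd integrand); ∫ (-12)^2 dx = 144·2π.
So (1/(2π)) ∫_{-π}^{π} (4x - 12)^2 dx = 16π^2/3 + 144 = 16π^2/3 + 144.
Parseval ⇒ Σ |c_n|^2 = 16π^2/3 + 144.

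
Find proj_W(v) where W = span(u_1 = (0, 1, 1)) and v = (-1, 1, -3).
proj_W(v) = (0, -1, -1)

Set up U = [u_1 | ... | u_1] ∈ R^(3×1). The projector onto W = col(U) is P = U (U^T U)^(-1) U^T.
Compute U^T U =
  [2],
and U^T v = (-2).
Solve U^T U · c = U^T v for the coefficients: c = (-1). The projection is proj_W(v) = U c.
Check: (v - proj_W(v)) · u_1 = 0  (should be 0).
Result: proj_W(v) = (0, -1, -1).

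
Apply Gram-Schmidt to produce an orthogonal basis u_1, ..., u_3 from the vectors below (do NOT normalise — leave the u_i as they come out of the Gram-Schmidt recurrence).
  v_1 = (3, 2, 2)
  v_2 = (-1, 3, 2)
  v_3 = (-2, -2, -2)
Orthogonal basis:
  u_1 = (3, 2, 2)
  u_2 = (-38/17, 37/17, 20/17)
  u_3 = (4/189, 16/189, -22/189)

Apply the Gram-Schmidt recurrence
  u_1 = v_1
  u_i = v_i − Σ_{j<i} ((v_i · u_j) / (u_j · u_j)) · u_j.

Step by step this gives:
  u_1 = (3, 2, 2)
  u_2 = (-38/17, 37/17, 20/17)
  u_3 = (4/189, 16/189, -22/189)

Orthogonality check:
  u_2 · u_1 = 0 (should be 0)
  u_3 · u_1 = 0 (should be 0)
  u_3 · u_2 = 0 (should be 0)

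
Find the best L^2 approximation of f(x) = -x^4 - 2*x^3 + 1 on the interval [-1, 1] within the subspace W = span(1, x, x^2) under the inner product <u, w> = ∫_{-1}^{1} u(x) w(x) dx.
g(x) = -6*x^2/7 - 6*x/5 + 38/35

The best approximation g ∈ W is the orthogonal projection of f onto W. Writing g = a_0 + a_1 x + a_2 x^2, the coefficients solve the normal equations G · a = b where
  G_{ij} = <φ_i, φ_j> and b_i = <f, φ_i>, with φ_0 = 1, φ_1 = x, φ_2 = x^2.
G =
  [2, 0, 2/3]
  [0, 2/3, 0]
  [2/3, 0, 2/5],
b = (8/5, -4/5, 8/21).
Solving gives a_0 = 38/35, a_1 = -6/5, a_2 = -6/7, so
  g(x) = -6*x^2/7 - 6*x/5 + 38/35.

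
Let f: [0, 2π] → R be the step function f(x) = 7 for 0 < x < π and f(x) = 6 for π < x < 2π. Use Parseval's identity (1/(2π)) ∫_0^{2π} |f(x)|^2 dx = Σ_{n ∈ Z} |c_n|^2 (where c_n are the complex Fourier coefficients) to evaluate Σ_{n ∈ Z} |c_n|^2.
Σ |c_n|^2 = 85/2

Parseval equates the L^2 energy of f (normalised by 1/(2π)) with the ℓ^2 sum of its Fourier coefficients: (1/(2π)) ∫_0^{2π} |f|^2 = Σ |c_n|^2.
Compute the left side: (1/(2π)) [∫_0^π 7^2 dx + ∫_π^{2π} 6^2 dx] = (1/(2π)) · (49π + 36π) = (49 + 36)/2 = 85/2.
So Σ_{n ∈ Z} |c_n|^2 = 85/2.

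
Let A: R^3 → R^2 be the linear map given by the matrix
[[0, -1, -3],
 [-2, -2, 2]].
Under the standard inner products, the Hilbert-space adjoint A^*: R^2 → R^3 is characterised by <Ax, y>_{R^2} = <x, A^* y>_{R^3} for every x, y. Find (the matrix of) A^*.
A^* = A^T =
[[0, -2],
 [-1, -2],
 [-3, 2]]

For real matrices with standard dot products, the defining identity <Ax, y> = <x, A^* y> gives (Ax)^T y = x^T (A^*) y, i.e. x^T A^T y = x^T (A^*) y. Since this holds for all x, y, we must have A^* = A^T. Therefore
A^* =
[[0, -2],
 [-1, -2],
 [-3, 2]].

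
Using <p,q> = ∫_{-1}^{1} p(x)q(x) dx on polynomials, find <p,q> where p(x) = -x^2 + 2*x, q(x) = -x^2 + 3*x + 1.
<p,q> = 56/15

Expand the product: p(x)·q(x) = x^4 - 5*x^3 + 5*x^2 + 2*x.
∫_{-1}^{1} of each monomial x^k gives [2/(k+1) if k even, 0 if k odd]. Integrating term-by-term (or equivalently evaluating the antiderivative F(x) = x^5/5 - 5*x^4/4 + 5*x^3/3 + x^2 at the endpoints):
  F(1) − F(−1) = 97/60 − (-127/60) = 56/15.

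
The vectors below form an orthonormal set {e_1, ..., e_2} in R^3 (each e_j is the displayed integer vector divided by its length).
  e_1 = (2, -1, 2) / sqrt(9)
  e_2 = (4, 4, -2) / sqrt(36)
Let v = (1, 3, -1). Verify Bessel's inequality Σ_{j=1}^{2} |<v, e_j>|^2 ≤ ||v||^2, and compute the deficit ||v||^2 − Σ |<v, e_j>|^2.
Σ |<v, e_j>|^2 = 10; ||v||^2 = 11; deficit = 1

Write each e_j = u_j / sqrt(<u_j, u_j>) where u_j is the displayed integer vector. Then <v, e_j> = <v, u_j> / sqrt(<u_j, u_j>), so |<v, e_j>|^2 = <v, u_j>^2 / <u_j, u_j>.
Coefficients: <v, e_1> = -3/sqrt(9), <v, e_2> = 18/sqrt(36).
Square and sum: Σ |<v, e_j>|^2 = 10.
Compute ||v||^2 = v·v = 11.
Deficit = 11 − 10 = 1 ≥ 0, confirming Bessel's inequality. (The deficit equals ||v − Σ <v,e_j> e_j||^2, the squared distance from v to span{e_j}.)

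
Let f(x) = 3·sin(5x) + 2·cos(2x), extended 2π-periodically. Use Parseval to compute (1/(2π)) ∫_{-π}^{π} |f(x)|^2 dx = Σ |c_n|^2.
Σ |c_n|^2 = 13/2

Expand |f|^2 and use orthogonality of {sin(nx), cos(mx)} on [-π, π]:
  ∫_{-π}^{π} sin(nx)^2 dx = π, ∫ cos(mx)^2 dx = π, and cross terms integrate to 0.
So ∫_{-π}^{π} f(x)^2 dx = 3^2 · π + 2^2 · π = (9 + 4)π.
Divide by 2π: (9 + 4)/2 = 13/2.
By Parseval, this equals Σ |c_n|^2.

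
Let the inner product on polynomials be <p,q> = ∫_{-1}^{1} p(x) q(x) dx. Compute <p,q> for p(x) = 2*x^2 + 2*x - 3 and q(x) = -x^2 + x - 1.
<p,q> = 36/5

Expand the product: p(x)·q(x) = -2*x^4 + 3*x^2 - 5*x + 3.
∫_{-1}^{1} of each monomial x^k gives [2/(k+1) if k even, 0 if k odd]. Integrating term-by-term (or equivalently evaluating the antiderivative F(x) = -2*x^5/5 + x^3 - 5*x^2/2 + 3*x at the endpoints):
  F(1) − F(−1) = 11/10 − (-61/10) = 36/5.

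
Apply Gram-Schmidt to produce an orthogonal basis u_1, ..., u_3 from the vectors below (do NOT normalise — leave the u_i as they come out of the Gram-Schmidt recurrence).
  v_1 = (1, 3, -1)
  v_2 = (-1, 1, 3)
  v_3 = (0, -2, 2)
Orthogonal basis:
  u_1 = (1, 3, -1)
  u_2 = (-10/11, 14/11, 32/11)
  u_3 = (1, -1/5, 2/5)

Apply the Gram-Schmidt recurrence
  u_1 = v_1
  u_i = v_i − Σ_{j<i} ((v_i · u_j) / (u_j · u_j)) · u_j.

Step by step this gives:
  u_1 = (1, 3, -1)
  u_2 = (-10/11, 14/11, 32/11)
  u_3 = (1, -1/5, 2/5)

Orthogonality check:
  u_2 · u_1 = 0 (should be 0)
  u_3 · u_1 = 0 (should be 0)
  u_3 · u_2 = 0 (should be 0)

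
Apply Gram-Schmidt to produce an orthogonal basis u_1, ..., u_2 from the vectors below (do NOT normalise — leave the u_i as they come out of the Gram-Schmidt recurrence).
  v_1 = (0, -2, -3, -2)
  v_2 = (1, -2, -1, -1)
Orthogonal basis:
  u_1 = (0, -2, -3, -2)
  u_2 = (1, -16/17, 10/17, 1/17)

Apply the Gram-Schmidt recurrence
  u_1 = v_1
  u_i = v_i − Σ_{j<i} ((v_i · u_j) / (u_j · u_j)) · u_j.

Step by step this gives:
  u_1 = (0, -2, -3, -2)
  u_2 = (1, -16/17, 10/17, 1/17)

Orthogonality check:
  u_2 · u_1 = 0 (should be 0)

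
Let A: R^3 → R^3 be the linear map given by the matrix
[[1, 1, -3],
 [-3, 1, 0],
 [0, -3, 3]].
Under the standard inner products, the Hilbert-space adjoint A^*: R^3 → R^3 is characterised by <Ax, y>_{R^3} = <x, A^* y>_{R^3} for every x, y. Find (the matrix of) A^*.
A^* = A^T =
[[1, -3, 0],
 [1, 1, -3],
 [-3, 0, 3]]

For real matrices with standard dot products, the defining identity <Ax, y> = <x, A^* y> gives (Ax)^T y = x^T (A^*) y, i.e. x^T A^T y = x^T (A^*) y. Since this holds for all x, y, we must have A^* = A^T. Therefore
A^* =
[[1, -3, 0],
 [1, 1, -3],
 [-3, 0, 3]].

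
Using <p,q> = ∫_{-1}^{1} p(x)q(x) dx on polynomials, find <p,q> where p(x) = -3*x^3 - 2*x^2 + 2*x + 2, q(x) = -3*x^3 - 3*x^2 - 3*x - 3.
<p,q> = -344/35

Expand the product: p(x)·q(x) = 9*x^6 + 15*x^5 + 9*x^4 + 3*x^3 - 6*x^2 - 12*x - 6.
∫_{-1}^{1} of each monomial x^k gives [2/(k+1) if k even, 0 if k odd]. Integrating term-by-term (or equivalently evaluating the antiderivative F(x) = 9*x^7/7 + 5*x^6/2 + 9*x^5/5 + 3*x^4/4 - 2*x^3 - 6*x^2 - 6*x at the endpoints):
  F(1) − F(−1) = -1073/140 − (303/140) = -344/35.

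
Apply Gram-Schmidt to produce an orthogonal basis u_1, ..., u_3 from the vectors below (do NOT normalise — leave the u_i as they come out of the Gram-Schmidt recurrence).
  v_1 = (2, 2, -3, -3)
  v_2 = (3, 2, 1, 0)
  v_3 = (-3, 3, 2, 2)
Orthogonal basis:
  u_1 = (2, 2, -3, -3)
  u_2 = (32/13, 19/13, 47/26, 21/26)
  u_3 = (-797/315, 1151/315, 89/315, 7/15)

Apply the Gram-Schmidt recurrence
  u_1 = v_1
  u_i = v_i − Σ_{j<i} ((v_i · u_j) / (u_j · u_j)) · u_j.

Step by step this gives:
  u_1 = (2, 2, -3, -3)
  u_2 = (32/13, 19/13, 47/26, 21/26)
  u_3 = (-797/315, 1151/315, 89/315, 7/15)

Orthogonality check:
  u_2 · u_1 = 0 (should be 0)
  u_3 · u_1 = 0 (should be 0)
  u_3 · u_2 = 0 (should be 0)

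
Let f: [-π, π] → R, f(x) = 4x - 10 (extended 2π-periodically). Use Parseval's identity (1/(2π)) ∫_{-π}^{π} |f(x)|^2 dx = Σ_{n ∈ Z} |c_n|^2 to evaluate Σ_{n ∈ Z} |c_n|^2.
Σ |c_n|^2 = 16π^2/3 + 100

Expand and integrate term by term over [-π, π]:
  ∫ (4x)^2 dx = 16·(2π^3/3); ∫ 2·4·(-10)·x dx = 0 (odd integrand); ∫ (-10)^2 dx = 100·2π.
So (1/(2π)) ∫_{-π}^{π} (4x - 10)^2 dx = 16π^2/3 + 100 = 16π^2/3 + 100.
Parseval ⇒ Σ |c_n|^2 = 16π^2/3 + 100.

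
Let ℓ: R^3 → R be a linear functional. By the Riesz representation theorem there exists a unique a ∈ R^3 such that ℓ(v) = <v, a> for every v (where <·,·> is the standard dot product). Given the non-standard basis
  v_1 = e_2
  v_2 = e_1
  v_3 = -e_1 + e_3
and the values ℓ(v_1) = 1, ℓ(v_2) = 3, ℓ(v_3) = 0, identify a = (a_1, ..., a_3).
a = (3, 1, 3)

Write a = (a_1, ..., a_3) in the standard basis. For each basis vector v_i, ℓ(v_i) = <v_i, a> is a linear equation in the a_j's. Collect the n equations into a matrix system V a = ℓ, where row i of V is v_i (expressed in the standard basis). Since V is invertible (lower-triangular with 1s on the diagonal, up to permutation), solve by back-substitution:
  V =
[[0, 1, 0],
 [1, 0, 0],
 [-1, 0, 1]]
  V a = (1, 3, 0)
Solving gives a = (3, 1, 3).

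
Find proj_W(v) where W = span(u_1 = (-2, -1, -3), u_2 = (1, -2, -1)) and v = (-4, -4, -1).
proj_W(v) = (-5/3, -5/3, -10/3)

Set up U = [u_1 | ... | u_2] ∈ R^(3×2). The projector onto W = col(U) is P = U (U^T U)^(-1) U^T.
Compute U^T U =
  [14, 3]
  [3, 6],
and U^T v = (15, 5).
Solve U^T U · c = U^T v for the coefficients: c = (1, 1/3). The projection is proj_W(v) = U c.
Check: (v - proj_W(v)) · u_1 = 0  (should be 0).
Check: (v - proj_W(v)) · u_2 = 0  (should be 0).
Result: proj_W(v) = (-5/3, -5/3, -10/3).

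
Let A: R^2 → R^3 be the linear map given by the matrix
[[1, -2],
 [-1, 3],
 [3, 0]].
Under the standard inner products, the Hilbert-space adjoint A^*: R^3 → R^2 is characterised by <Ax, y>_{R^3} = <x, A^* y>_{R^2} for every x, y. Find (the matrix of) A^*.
A^* = A^T =
[[1, -1, 3],
 [-2, 3, 0]]

For real matrices with standard dot products, the defining identity <Ax, y> = <x, A^* y> gives (Ax)^T y = x^T (A^*) y, i.e. x^T A^T y = x^T (A^*) y. Since this holds for all x, y, we must have A^* = A^T. Therefore
A^* =
[[1, -1, 3],
 [-2, 3, 0]].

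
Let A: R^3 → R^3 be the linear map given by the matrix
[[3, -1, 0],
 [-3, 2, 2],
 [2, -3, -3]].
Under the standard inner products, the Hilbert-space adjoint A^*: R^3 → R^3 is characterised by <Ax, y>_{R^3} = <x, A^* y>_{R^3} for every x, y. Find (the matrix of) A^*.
A^* = A^T =
[[3, -3, 2],
 [-1, 2, -3],
 [0, 2, -3]]

For real matrices with standard dot products, the defining identity <Ax, y> = <x, A^* y> gives (Ax)^T y = x^T (A^*) y, i.e. x^T A^T y = x^T (A^*) y. Since this holds for all x, y, we must have A^* = A^T. Therefore
A^* =
[[3, -3, 2],
 [-1, 2, -3],
 [0, 2, -3]].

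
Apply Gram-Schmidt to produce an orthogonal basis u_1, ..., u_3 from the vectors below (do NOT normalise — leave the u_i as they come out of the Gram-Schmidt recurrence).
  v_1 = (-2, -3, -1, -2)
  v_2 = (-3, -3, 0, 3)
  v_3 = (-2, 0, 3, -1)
Orthogonal basis:
  u_1 = (-2, -3, -1, -2)
  u_2 = (-2, -3/2, 1/2, 4)
  u_3 = (-23/15, 3/5, 47/15, -14/15)

Apply the Gram-Schmidt recurrence
  u_1 = v_1
  u_i = v_i − Σ_{j<i} ((v_i · u_j) / (u_j · u_j)) · u_j.

Step by step this gives:
  u_1 = (-2, -3, -1, -2)
  u_2 = (-2, -3/2, 1/2, 4)
  u_3 = (-23/15, 3/5, 47/15, -14/15)

Orthogonality check:
  u_2 · u_1 = 0 (should be 0)
  u_3 · u_1 = 0 (should be 0)
  u_3 · u_2 = 0 (should be 0)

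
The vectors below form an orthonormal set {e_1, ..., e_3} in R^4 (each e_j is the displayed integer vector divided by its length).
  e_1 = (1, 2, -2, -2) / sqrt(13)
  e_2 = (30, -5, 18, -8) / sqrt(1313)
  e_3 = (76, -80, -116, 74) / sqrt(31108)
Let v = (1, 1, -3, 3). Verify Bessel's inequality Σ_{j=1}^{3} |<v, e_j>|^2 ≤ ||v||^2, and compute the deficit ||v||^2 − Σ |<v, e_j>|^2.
Σ |<v, e_j>|^2 = 1011/77; ||v||^2 = 20; deficit = 529/77

Write each e_j = u_j / sqrt(<u_j, u_j>) where u_j is the displayed integer vector. Then <v, e_j> = <v, u_j> / sqrt(<u_j, u_j>), so |<v, e_j>|^2 = <v, u_j>^2 / <u_j, u_j>.
Coefficients: <v, e_1> = 3/sqrt(13), <v, e_2> = -53/sqrt(1313), <v, e_3> = 566/sqrt(31108).
Square and sum: Σ |<v, e_j>|^2 = 1011/77.
Compute ||v||^2 = v·v = 20.
Deficit = 20 − 1011/77 = 529/77 ≥ 0, confirming Bessel's inequality. (The deficit equals ||v − Σ <v,e_j> e_j||^2, the squared distance from v to span{e_j}.)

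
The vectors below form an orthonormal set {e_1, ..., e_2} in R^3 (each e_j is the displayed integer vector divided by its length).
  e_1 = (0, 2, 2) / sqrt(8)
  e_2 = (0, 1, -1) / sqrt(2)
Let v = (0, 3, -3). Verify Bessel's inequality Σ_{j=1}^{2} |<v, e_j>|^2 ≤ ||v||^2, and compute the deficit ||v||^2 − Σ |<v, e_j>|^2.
Σ |<v, e_j>|^2 = 18; ||v||^2 = 18; deficit = 0

Write each e_j = u_j / sqrt(<u_j, u_j>) where u_j is the displayed integer vector. Then <v, e_j> = <v, u_j> / sqrt(<u_j, u_j>), so |<v, e_j>|^2 = <v, u_j>^2 / <u_j, u_j>.
Coefficients: <v, e_1> = 0/sqrt(8), <v, e_2> = 6/sqrt(2).
Square and sum: Σ |<v, e_j>|^2 = 18.
Compute ||v||^2 = v·v = 18.
Deficit = 18 − 18 = 0 ≥ 0, confirming Bessel's inequality. (The deficit equals ||v − Σ <v,e_j> e_j||^2, the squared distance from v to span{e_j}.)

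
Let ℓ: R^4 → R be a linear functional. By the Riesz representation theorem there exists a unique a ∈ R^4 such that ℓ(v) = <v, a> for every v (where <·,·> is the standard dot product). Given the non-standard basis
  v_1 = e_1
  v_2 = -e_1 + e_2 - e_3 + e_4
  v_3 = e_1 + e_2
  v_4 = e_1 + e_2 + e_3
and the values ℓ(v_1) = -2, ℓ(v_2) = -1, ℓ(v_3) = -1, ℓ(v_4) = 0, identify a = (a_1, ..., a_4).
a = (-2, 1, 1, -3)

Write a = (a_1, ..., a_4) in the standard basis. For each basis vector v_i, ℓ(v_i) = <v_i, a> is a linear equation in the a_j's. Collect the n equations into a matrix system V a = ℓ, where row i of V is v_i (expressed in the standard basis). Since V is invertible (lower-triangular with 1s on the diagonal, up to permutation), solve by back-substitution:
  V =
[[1, 0, 0, 0],
 [-1, 1, -1, 1],
 [1, 1, 0, 0],
 [1, 1, 1, 0]]
  V a = (-2, -1, -1, 0)
Solving gives a = (-2, 1, 1, -3).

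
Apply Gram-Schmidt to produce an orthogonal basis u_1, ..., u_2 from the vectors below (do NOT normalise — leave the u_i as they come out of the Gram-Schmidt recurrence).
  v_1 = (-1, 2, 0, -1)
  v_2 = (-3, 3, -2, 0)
Orthogonal basis:
  u_1 = (-1, 2, 0, -1)
  u_2 = (-3/2, 0, -2, 3/2)

Apply the Gram-Schmidt recurrence
  u_1 = v_1
  u_i = v_i − Σ_{j<i} ((v_i · u_j) / (u_j · u_j)) · u_j.

Step by step this gives:
  u_1 = (-1, 2, 0, -1)
  u_2 = (-3/2, 0, -2, 3/2)

Orthogonality check:
  u_2 · u_1 = 0 (should be 0)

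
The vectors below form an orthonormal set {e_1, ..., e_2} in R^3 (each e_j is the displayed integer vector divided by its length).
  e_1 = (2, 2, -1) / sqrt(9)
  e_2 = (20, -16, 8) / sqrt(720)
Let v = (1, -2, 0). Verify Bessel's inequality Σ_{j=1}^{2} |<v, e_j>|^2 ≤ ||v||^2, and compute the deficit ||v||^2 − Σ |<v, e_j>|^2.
Σ |<v, e_j>|^2 = 21/5; ||v||^2 = 5; deficit = 4/5

Write each e_j = u_j / sqrt(<u_j, u_j>) where u_j is the displayed integer vector. Then <v, e_j> = <v, u_j> / sqrt(<u_j, u_j>), so |<v, e_j>|^2 = <v, u_j>^2 / <u_j, u_j>.
Coefficients: <v, e_1> = -2/sqrt(9), <v, e_2> = 52/sqrt(720).
Square and sum: Σ |<v, e_j>|^2 = 21/5.
Compute ||v||^2 = v·v = 5.
Deficit = 5 − 21/5 = 4/5 ≥ 0, confirming Bessel's inequality. (The deficit equals ||v − Σ <v,e_j> e_j||^2, the squared distance from v to span{e_j}.)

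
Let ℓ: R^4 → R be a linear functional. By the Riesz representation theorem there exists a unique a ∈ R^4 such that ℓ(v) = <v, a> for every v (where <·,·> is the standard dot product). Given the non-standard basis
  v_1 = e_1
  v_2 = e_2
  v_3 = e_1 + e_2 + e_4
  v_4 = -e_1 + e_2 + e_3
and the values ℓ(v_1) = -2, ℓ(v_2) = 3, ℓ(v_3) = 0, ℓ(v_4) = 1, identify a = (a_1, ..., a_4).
a = (-2, 3, -4, -1)

Write a = (a_1, ..., a_4) in the standard basis. For each basis vector v_i, ℓ(v_i) = <v_i, a> is a linear equation in the a_j's. Collect the n equations into a matrix system V a = ℓ, where row i of V is v_i (expressed in the standard basis). Since V is invertible (lower-triangular with 1s on the diagonal, up to permutation), solve by back-substitution:
  V =
[[1, 0, 0, 0],
 [0, 1, 0, 0],
 [1, 1, 0, 1],
 [-1, 1, 1, 0]]
  V a = (-2, 3, 0, 1)
Solving gives a = (-2, 3, -4, -1).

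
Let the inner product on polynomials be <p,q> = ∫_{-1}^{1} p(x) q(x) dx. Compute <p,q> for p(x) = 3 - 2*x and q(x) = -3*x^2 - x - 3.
<p,q> = -68/3

Expand the product: p(x)·q(x) = 6*x^3 - 7*x^2 + 3*x - 9.
∫_{-1}^{1} of each monomial x^k gives [2/(k+1) if k even, 0 if k odd]. Integrating term-by-term (or equivalently evaluating the antiderivative F(x) = 3*x^4/2 - 7*x^3/3 + 3*x^2/2 - 9*x at the endpoints):
  F(1) − F(−1) = -25/3 − (43/3) = -68/3.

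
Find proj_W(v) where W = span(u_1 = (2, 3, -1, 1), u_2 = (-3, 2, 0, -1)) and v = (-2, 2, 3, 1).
proj_W(v) = (-387/209, 27/19, -9/209, -126/209)

Set up U = [u_1 | ... | u_2] ∈ R^(4×2). The projector onto W = col(U) is P = U (U^T U)^(-1) U^T.
Compute U^T U =
  [15, -1]
  [-1, 14],
and U^T v = (0, 9).
Solve U^T U · c = U^T v for the coefficients: c = (9/209, 135/209). The projection is proj_W(v) = U c.
Check: (v - proj_W(v)) · u_1 = 0  (should be 0).
Check: (v - proj_W(v)) · u_2 = 0  (should be 0).
Result: proj_W(v) = (-387/209, 27/19, -9/209, -126/209).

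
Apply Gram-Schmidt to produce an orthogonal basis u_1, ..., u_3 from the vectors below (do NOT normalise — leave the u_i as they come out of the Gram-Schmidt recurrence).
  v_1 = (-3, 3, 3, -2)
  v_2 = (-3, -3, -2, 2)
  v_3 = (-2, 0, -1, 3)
Orthogonal basis:
  u_1 = (-3, 3, 3, -2)
  u_2 = (-123/31, -63/31, -32/31, 42/31)
  u_3 = (-7/353, 513/353, -42/353, 717/353)

Apply the Gram-Schmidt recurrence
  u_1 = v_1
  u_i = v_i − Σ_{j<i} ((v_i · u_j) / (u_j · u_j)) · u_j.

Step by step this gives:
  u_1 = (-3, 3, 3, -2)
  u_2 = (-123/31, -63/31, -32/31, 42/31)
  u_3 = (-7/353, 513/353, -42/353, 717/353)

Orthogonality check:
  u_2 · u_1 = 0 (should be 0)
  u_3 · u_1 = 0 (should be 0)
  u_3 · u_2 = 0 (should be 0)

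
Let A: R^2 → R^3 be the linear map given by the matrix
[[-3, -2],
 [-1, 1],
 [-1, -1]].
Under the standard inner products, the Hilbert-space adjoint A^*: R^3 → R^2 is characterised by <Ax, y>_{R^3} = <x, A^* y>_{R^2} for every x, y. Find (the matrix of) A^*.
A^* = A^T =
[[-3, -1, -1],
 [-2, 1, -1]]

For real matrices with standard dot products, the defining identity <Ax, y> = <x, A^* y> gives (Ax)^T y = x^T (A^*) y, i.e. x^T A^T y = x^T (A^*) y. Since this holds for all x, y, we must have A^* = A^T. Therefore
A^* =
[[-3, -1, -1],
 [-2, 1, -1]].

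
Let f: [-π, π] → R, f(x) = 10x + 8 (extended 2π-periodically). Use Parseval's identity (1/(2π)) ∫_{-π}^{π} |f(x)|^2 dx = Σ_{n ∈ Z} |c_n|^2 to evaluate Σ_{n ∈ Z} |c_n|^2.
Σ |c_n|^2 = 100π^2/3 + 64

Expand and integrate term by term over [-π, π]:
  ∫ (10x)^2 dx = 100·(2π^3/3); ∫ 2·10·(8)·x dx = 0 (odd integrand); ∫ 8^2 dx = 64·2π.
So (1/(2π)) ∫_{-π}^{π} (10x + 8)^2 dx = 100π^2/3 + 64 = 100π^2/3 + 64.
Parseval ⇒ Σ |c_n|^2 = 100π^2/3 + 64.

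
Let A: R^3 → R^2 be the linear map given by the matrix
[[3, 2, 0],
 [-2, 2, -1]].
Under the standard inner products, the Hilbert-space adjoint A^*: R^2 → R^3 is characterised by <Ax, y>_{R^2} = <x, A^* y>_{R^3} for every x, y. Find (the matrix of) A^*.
A^* = A^T =
[[3, -2],
 [2, 2],
 [0, -1]]

For real matrices with standard dot products, the defining identity <Ax, y> = <x, A^* y> gives (Ax)^T y = x^T (A^*) y, i.e. x^T A^T y = x^T (A^*) y. Since this holds for all x, y, we must have A^* = A^T. Therefore
A^* =
[[3, -2],
 [2, 2],
 [0, -1]].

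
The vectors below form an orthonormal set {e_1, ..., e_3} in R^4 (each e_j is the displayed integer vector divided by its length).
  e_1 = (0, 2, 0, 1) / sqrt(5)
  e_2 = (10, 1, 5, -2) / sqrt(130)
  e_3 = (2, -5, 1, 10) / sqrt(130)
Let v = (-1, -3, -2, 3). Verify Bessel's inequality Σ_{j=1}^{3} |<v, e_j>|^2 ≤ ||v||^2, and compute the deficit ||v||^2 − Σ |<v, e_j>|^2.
Σ |<v, e_j>|^2 = 106/5; ||v||^2 = 23; deficit = 9/5

Write each e_j = u_j / sqrt(<u_j, u_j>) where u_j is the displayed integer vector. Then <v, e_j> = <v, u_j> / sqrt(<u_j, u_j>), so |<v, e_j>|^2 = <v, u_j>^2 / <u_j, u_j>.
Coefficients: <v, e_1> = -3/sqrt(5), <v, e_2> = -29/sqrt(130), <v, e_3> = 41/sqrt(130).
Square and sum: Σ |<v, e_j>|^2 = 106/5.
Compute ||v||^2 = v·v = 23.
Deficit = 23 − 106/5 = 9/5 ≥ 0, confirming Bessel's inequality. (The deficit equals ||v − Σ <v,e_j> e_j||^2, the squared distance from v to span{e_j}.)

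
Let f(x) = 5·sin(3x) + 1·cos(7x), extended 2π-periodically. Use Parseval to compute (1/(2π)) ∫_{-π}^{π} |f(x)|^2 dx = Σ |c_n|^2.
Σ |c_n|^2 = 13

Expand |f|^2 and use orthogonality of {sin(nx), cos(mx)} on [-π, π]:
  ∫_{-π}^{π} sin(nx)^2 dx = π, ∫ cos(mx)^2 dx = π, and cross terms integrate to 0.
So ∫_{-π}^{π} f(x)^2 dx = 5^2 · π + 1^2 · π = (25 + 1)π.
Divide by 2π: (25 + 1)/2 = 13.
By Parseval, this equals Σ |c_n|^2.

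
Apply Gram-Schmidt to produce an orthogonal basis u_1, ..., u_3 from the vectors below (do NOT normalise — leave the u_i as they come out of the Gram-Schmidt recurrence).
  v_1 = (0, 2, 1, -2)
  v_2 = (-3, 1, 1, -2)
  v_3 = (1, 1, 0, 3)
Orthogonal basis:
  u_1 = (0, 2, 1, -2)
  u_2 = (-3, -5/9, 2/9, -4/9)
  u_3 = (-23/43, 69/43, 24/43, 81/43)

Apply the Gram-Schmidt recurrence
  u_1 = v_1
  u_i = v_i − Σ_{j<i} ((v_i · u_j) / (u_j · u_j)) · u_j.

Step by step this gives:
  u_1 = (0, 2, 1, -2)
  u_2 = (-3, -5/9, 2/9, -4/9)
  u_3 = (-23/43, 69/43, 24/43, 81/43)

Orthogonality check:
  u_2 · u_1 = 0 (should be 0)
  u_3 · u_1 = 0 (should be 0)
  u_3 · u_2 = 0 (should be 0)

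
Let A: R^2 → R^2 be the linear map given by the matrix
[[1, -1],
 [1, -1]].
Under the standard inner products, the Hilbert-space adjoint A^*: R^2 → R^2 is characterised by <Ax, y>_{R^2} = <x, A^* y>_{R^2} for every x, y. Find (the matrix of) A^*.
A^* = A^T =
[[1, 1],
 [-1, -1]]

For real matrices with standard dot products, the defining identity <Ax, y> = <x, A^* y> gives (Ax)^T y = x^T (A^*) y, i.e. x^T A^T y = x^T (A^*) y. Since this holds for all x, y, we must have A^* = A^T. Therefore
A^* =
[[1, 1],
 [-1, -1]].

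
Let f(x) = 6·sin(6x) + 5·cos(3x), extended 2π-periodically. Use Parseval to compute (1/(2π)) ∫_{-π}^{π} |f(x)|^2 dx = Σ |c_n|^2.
Σ |c_n|^2 = 61/2

Expand |f|^2 and use orthogonality of {sin(nx), cos(mx)} on [-π, π]:
  ∫_{-π}^{π} sin(nx)^2 dx = π, ∫ cos(mx)^2 dx = π, and cross terms integrate to 0.
So ∫_{-π}^{π} f(x)^2 dx = 6^2 · π + 5^2 · π = (36 + 25)π.
Divide by 2π: (36 + 25)/2 = 61/2.
By Parseval, this equals Σ |c_n|^2.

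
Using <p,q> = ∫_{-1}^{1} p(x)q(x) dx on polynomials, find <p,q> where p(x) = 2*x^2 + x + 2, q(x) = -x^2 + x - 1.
<p,q> = -34/5

Expand the product: p(x)·q(x) = -2*x^4 + x^3 - 3*x^2 + x - 2.
∫_{-1}^{1} of each monomial x^k gives [2/(k+1) if k even, 0 if k odd]. Integrating term-by-term (or equivalently evaluating the antiderivative F(x) = -2*x^5/5 + x^4/4 - x^3 + x^2/2 - 2*x at the endpoints):
  F(1) − F(−1) = -53/20 − (83/20) = -34/5.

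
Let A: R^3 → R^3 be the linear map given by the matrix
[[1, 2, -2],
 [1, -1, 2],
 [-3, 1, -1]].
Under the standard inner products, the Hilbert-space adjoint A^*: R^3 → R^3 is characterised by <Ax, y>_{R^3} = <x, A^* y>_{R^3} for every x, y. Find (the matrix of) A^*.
A^* = A^T =
[[1, 1, -3],
 [2, -1, 1],
 [-2, 2, -1]]

For real matrices with standard dot products, the defining identity <Ax, y> = <x, A^* y> gives (Ax)^T y = x^T (A^*) y, i.e. x^T A^T y = x^T (A^*) y. Since this holds for all x, y, we must have A^* = A^T. Therefore
A^* =
[[1, 1, -3],
 [2, -1, 1],
 [-2, 2, -1]].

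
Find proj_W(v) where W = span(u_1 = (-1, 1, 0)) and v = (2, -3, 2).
proj_W(v) = (5/2, -5/2, 0)

Set up U = [u_1 | ... | u_1] ∈ R^(3×1). The projector onto W = col(U) is P = U (U^T U)^(-1) U^T.
Compute U^T U =
  [2],
and U^T v = (-5).
Solve U^T U · c = U^T v for the coefficients: c = (-5/2). The projection is proj_W(v) = U c.
Check: (v - proj_W(v)) · u_1 = 0  (should be 0).
Result: proj_W(v) = (5/2, -5/2, 0).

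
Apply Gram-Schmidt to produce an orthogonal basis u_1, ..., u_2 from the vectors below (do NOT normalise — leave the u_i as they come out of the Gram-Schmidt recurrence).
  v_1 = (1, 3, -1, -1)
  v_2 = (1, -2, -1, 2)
Orthogonal basis:
  u_1 = (1, 3, -1, -1)
  u_2 = (3/2, -1/2, -3/2, 3/2)

Apply the Gram-Schmidt recurrence
  u_1 = v_1
  u_i = v_i − Σ_{j<i} ((v_i · u_j) / (u_j · u_j)) · u_j.

Step by step this gives:
  u_1 = (1, 3, -1, -1)
  u_2 = (3/2, -1/2, -3/2, 3/2)

Orthogonality check:
  u_2 · u_1 = 0 (should be 0)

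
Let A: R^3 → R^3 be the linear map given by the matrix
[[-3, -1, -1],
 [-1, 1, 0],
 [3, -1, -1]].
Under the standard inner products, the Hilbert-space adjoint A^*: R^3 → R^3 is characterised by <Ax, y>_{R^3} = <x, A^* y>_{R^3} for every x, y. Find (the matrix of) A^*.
A^* = A^T =
[[-3, -1, 3],
 [-1, 1, -1],
 [-1, 0, -1]]

For real matrices with standard dot products, the defining identity <Ax, y> = <x, A^* y> gives (Ax)^T y = x^T (A^*) y, i.e. x^T A^T y = x^T (A^*) y. Since this holds for all x, y, we must have A^* = A^T. Therefore
A^* =
[[-3, -1, 3],
 [-1, 1, -1],
 [-1, 0, -1]].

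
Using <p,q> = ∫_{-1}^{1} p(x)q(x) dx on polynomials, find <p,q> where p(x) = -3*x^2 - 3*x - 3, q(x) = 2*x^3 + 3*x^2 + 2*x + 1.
<p,q> = -24

Expand the product: p(x)·q(x) = -6*x^5 - 15*x^4 - 21*x^3 - 18*x^2 - 9*x - 3.
∫_{-1}^{1} of each monomial x^k gives [2/(k+1) if k even, 0 if k odd]. Integrating term-by-term (or equivalently evaluating the antiderivative F(x) = -x^6 - 3*x^5 - 21*x^4/4 - 6*x^3 - 9*x^2/2 - 3*x at the endpoints):
  F(1) − F(−1) = -91/4 − (5/4) = -24.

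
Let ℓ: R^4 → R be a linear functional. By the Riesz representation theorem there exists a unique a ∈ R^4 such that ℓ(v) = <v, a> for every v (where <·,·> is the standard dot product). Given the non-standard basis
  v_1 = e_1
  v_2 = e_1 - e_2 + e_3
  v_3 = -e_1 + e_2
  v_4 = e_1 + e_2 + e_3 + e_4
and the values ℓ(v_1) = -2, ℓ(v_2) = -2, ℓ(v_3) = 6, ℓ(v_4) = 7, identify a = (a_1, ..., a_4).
a = (-2, 4, 4, 1)

Write a = (a_1, ..., a_4) in the standard basis. For each basis vector v_i, ℓ(v_i) = <v_i, a> is a linear equation in the a_j's. Collect the n equations into a matrix system V a = ℓ, where row i of V is v_i (expressed in the standard basis). Since V is invertible (lower-triangular with 1s on the diagonal, up to permutation), solve by back-substitution:
  V =
[[1, 0, 0, 0],
 [1, -1, 1, 0],
 [-1, 1, 0, 0],
 [1, 1, 1, 1]]
  V a = (-2, -2, 6, 7)
Solving gives a = (-2, 4, 4, 1).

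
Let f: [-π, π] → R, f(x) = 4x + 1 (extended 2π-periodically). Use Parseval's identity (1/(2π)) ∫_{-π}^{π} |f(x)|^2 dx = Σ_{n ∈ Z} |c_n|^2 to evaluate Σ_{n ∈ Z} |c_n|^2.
Σ |c_n|^2 = 16π^2/3 + 1

Expand and integrate term by term over [-π, π]:
  ∫ (4x)^2 dx = 16·(2π^3/3); ∫ 2·4·(1)·x dx = 0 (odd integrand); ∫ 1^2 dx = 1·2π.
So (1/(2π)) ∫_{-π}^{π} (4x + 1)^2 dx = 16π^2/3 + 1 = 16π^2/3 + 1.
Parseval ⇒ Σ |c_n|^2 = 16π^2/3 + 1.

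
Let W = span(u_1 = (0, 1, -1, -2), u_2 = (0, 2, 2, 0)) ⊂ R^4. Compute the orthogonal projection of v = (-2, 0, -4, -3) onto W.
proj_W(v) = (0, -1/3, -11/3, -10/3)

Set up U = [u_1 | ... | u_2] ∈ R^(4×2). The projector onto W = col(U) is P = U (U^T U)^(-1) U^T.
Compute U^T U =
  [6, 0]
  [0, 8],
and U^T v = (10, -8).
Solve U^T U · c = U^T v for the coefficients: c = (5/3, -1). The projection is proj_W(v) = U c.
Check: (v - proj_W(v)) · u_1 = 0  (should be 0).
Check: (v - proj_W(v)) · u_2 = 0  (should be 0).
Result: proj_W(v) = (0, -1/3, -11/3, -10/3).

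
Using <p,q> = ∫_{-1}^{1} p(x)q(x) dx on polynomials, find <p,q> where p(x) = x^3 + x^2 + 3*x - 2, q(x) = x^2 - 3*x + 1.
<p,q> = -172/15

Expand the product: p(x)·q(x) = x^5 - 2*x^4 + x^3 - 10*x^2 + 9*x - 2.
∫_{-1}^{1} of each monomial x^k gives [2/(k+1) if k even, 0 if k odd]. Integrating term-by-term (or equivalently evaluating the antiderivative F(x) = x^6/6 - 2*x^5/5 + x^4/4 - 10*x^3/3 + 9*x^2/2 - 2*x at the endpoints):
  F(1) − F(−1) = -49/60 − (213/20) = -172/15.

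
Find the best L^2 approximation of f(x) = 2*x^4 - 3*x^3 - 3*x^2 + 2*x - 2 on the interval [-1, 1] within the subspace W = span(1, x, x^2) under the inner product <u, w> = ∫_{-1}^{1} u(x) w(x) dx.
g(x) = -9*x^2/7 + x/5 - 76/35

The best approximation g ∈ W is the orthogonal projection of f onto W. Writing g = a_0 + a_1 x + a_2 x^2, the coefficients solve the normal equations G · a = b where
  G_{ij} = <φ_i, φ_j> and b_i = <f, φ_i>, with φ_0 = 1, φ_1 = x, φ_2 = x^2.
G =
  [2, 0, 2/3]
  [0, 2/3, 0]
  [2/3, 0, 2/5],
b = (-26/5, 2/15, -206/105).
Solving gives a_0 = -76/35, a_1 = 1/5, a_2 = -9/7, so
  g(x) = -9*x^2/7 + x/5 - 76/35.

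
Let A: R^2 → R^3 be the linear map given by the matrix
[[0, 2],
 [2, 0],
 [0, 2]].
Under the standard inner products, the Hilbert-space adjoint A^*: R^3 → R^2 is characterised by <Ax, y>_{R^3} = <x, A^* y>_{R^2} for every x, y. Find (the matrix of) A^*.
A^* = A^T =
[[0, 2, 0],
 [2, 0, 2]]

For real matrices with standard dot products, the defining identity <Ax, y> = <x, A^* y> gives (Ax)^T y = x^T (A^*) y, i.e. x^T A^T y = x^T (A^*) y. Since this holds for all x, y, we must have A^* = A^T. Therefore
A^* =
[[0, 2, 0],
 [2, 0, 2]].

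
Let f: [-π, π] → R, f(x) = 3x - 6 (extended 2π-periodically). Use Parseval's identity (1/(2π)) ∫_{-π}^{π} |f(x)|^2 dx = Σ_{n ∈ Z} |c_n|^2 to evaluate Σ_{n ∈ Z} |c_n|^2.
Σ |c_n|^2 = 3π^2 + 36

Expand and integrate term by term over [-π, π]:
  ∫ (3x)^2 dx = 9·(2π^3/3); ∫ 2·3·(-6)·x dx = 0 (odd integrand); ∫ (-6)^2 dx = 36·2π.
So (1/(2π)) ∫_{-π}^{π} (3x - 6)^2 dx = 9π^2/3 + 36 = 3π^2 + 36.
Parseval ⇒ Σ |c_n|^2 = 3π^2 + 36.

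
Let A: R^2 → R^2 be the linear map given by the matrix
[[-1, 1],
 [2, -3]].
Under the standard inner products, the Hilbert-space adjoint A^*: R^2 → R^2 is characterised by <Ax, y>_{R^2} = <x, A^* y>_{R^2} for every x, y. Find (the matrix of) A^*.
A^* = A^T =
[[-1, 2],
 [1, -3]]

For real matrices with standard dot products, the defining identity <Ax, y> = <x, A^* y> gives (Ax)^T y = x^T (A^*) y, i.e. x^T A^T y = x^T (A^*) y. Since this holds for all x, y, we must have A^* = A^T. Therefore
A^* =
[[-1, 2],
 [1, -3]].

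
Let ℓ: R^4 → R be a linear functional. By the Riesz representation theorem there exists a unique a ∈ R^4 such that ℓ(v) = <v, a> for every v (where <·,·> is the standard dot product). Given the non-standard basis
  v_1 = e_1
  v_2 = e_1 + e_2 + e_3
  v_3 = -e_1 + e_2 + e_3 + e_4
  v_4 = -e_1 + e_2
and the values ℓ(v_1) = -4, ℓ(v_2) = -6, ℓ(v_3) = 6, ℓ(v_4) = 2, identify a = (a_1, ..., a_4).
a = (-4, -2, 0, 4)

Write a = (a_1, ..., a_4) in the standard basis. For each basis vector v_i, ℓ(v_i) = <v_i, a> is a linear equation in the a_j's. Collect the n equations into a matrix system V a = ℓ, where row i of V is v_i (expressed in the standard basis). Since V is invertible (lower-triangular with 1s on the diagonal, up to permutation), solve by back-substitution:
  V =
[[1, 0, 0, 0],
 [1, 1, 1, 0],
 [-1, 1, 1, 1],
 [-1, 1, 0, 0]]
  V a = (-4, -6, 6, 2)
Solving gives a = (-4, -2, 0, 4).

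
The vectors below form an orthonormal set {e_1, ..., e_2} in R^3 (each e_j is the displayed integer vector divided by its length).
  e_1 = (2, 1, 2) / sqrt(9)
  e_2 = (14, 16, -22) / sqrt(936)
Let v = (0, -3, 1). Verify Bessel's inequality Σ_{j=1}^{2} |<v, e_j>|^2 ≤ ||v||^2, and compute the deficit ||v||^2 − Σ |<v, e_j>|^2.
Σ |<v, e_j>|^2 = 139/26; ||v||^2 = 10; deficit = 121/26

Write each e_j = u_j / sqrt(<u_j, u_j>) where u_j is the displayed integer vector. Then <v, e_j> = <v, u_j> / sqrt(<u_j, u_j>), so |<v, e_j>|^2 = <v, u_j>^2 / <u_j, u_j>.
Coefficients: <v, e_1> = -1/sqrt(9), <v, e_2> = -70/sqrt(936).
Square and sum: Σ |<v, e_j>|^2 = 139/26.
Compute ||v||^2 = v·v = 10.
Deficit = 10 − 139/26 = 121/26 ≥ 0, confirming Bessel's inequality. (The deficit equals ||v − Σ <v,e_j> e_j||^2, the squared distance from v to span{e_j}.)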